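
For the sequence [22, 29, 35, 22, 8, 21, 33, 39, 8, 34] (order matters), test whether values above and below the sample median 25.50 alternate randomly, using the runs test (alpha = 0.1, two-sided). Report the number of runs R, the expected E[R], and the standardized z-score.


Step 1: Compute median = 25.50; label A = above, B = below.
Labels in order: BAABBBAABA  (n_A = 5, n_B = 5)
Step 2: Count runs R = 6.
Step 3: Under H0 (random ordering), E[R] = 2*n_A*n_B/(n_A+n_B) + 1 = 2*5*5/10 + 1 = 6.0000.
        Var[R] = 2*n_A*n_B*(2*n_A*n_B - n_A - n_B) / ((n_A+n_B)^2 * (n_A+n_B-1)) = 2000/900 = 2.2222.
        SD[R] = 1.4907.
Step 4: R = E[R], so z = 0 with no continuity correction.
Step 5: Two-sided p-value via normal approximation = 2*(1 - Phi(|z|)) = 1.000000.
Step 6: alpha = 0.1. fail to reject H0.

R = 6, z = 0.0000, p = 1.000000, fail to reject H0.


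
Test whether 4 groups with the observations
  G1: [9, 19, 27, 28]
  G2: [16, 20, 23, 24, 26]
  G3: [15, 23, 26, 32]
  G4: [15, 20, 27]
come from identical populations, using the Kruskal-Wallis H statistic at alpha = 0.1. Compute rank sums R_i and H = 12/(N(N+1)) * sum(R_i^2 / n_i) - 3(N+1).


Step 1: Combine all N = 16 observations and assign midranks.
sorted (value, group, rank): (9,G1,1), (15,G3,2.5), (15,G4,2.5), (16,G2,4), (19,G1,5), (20,G2,6.5), (20,G4,6.5), (23,G2,8.5), (23,G3,8.5), (24,G2,10), (26,G2,11.5), (26,G3,11.5), (27,G1,13.5), (27,G4,13.5), (28,G1,15), (32,G3,16)
Step 2: Sum ranks within each group.
R_1 = 34.5 (n_1 = 4)
R_2 = 40.5 (n_2 = 5)
R_3 = 38.5 (n_3 = 4)
R_4 = 22.5 (n_4 = 3)
Step 3: H = 12/(N(N+1)) * sum(R_i^2/n_i) - 3(N+1)
     = 12/(16*17) * (34.5^2/4 + 40.5^2/5 + 38.5^2/4 + 22.5^2/3) - 3*17
     = 0.044118 * 1164.92 - 51
     = 0.393750.
Step 4: Ties present; correction factor C = 1 - 30/(16^3 - 16) = 0.992647. Corrected H = 0.393750 / 0.992647 = 0.396667.
Step 5: Under H0, H ~ chi^2(3); p-value = 0.940930.
Step 6: alpha = 0.1. fail to reject H0.

H = 0.3967, df = 3, p = 0.940930, fail to reject H0.


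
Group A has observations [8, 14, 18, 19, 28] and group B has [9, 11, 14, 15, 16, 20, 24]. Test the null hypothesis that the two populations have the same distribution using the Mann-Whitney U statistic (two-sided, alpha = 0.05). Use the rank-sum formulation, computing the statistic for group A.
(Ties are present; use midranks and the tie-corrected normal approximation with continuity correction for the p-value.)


Step 1: Combine and sort all 12 observations; assign midranks.
sorted (value, group): (8,X), (9,Y), (11,Y), (14,X), (14,Y), (15,Y), (16,Y), (18,X), (19,X), (20,Y), (24,Y), (28,X)
ranks: 8->1, 9->2, 11->3, 14->4.5, 14->4.5, 15->6, 16->7, 18->8, 19->9, 20->10, 24->11, 28->12
Step 2: Rank sum for X: R1 = 1 + 4.5 + 8 + 9 + 12 = 34.5.
Step 3: U_X = R1 - n1(n1+1)/2 = 34.5 - 5*6/2 = 34.5 - 15 = 19.5.
       U_Y = n1*n2 - U_X = 35 - 19.5 = 15.5.
Step 4: Ties are present, so use the tie-corrected normal approximation (with continuity correction) for the p-value.
Step 5: p-value = 0.807210; compare to alpha = 0.05. fail to reject H0.

U_X = 19.5, p = 0.807210, fail to reject H0 at alpha = 0.05.


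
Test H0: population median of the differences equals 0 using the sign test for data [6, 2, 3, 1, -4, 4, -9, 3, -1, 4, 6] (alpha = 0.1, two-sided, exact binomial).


Step 1: Discard zero differences. Original n = 11; n_eff = number of nonzero differences = 11.
Nonzero differences (with sign): +6, +2, +3, +1, -4, +4, -9, +3, -1, +4, +6
Step 2: Count signs: positive = 8, negative = 3.
Step 3: Under H0: P(positive) = 0.5, so the number of positives S ~ Bin(11, 0.5).
Step 4: Two-sided exact p-value = sum of Bin(11,0.5) probabilities at or below the observed probability = 0.226562.
Step 5: alpha = 0.1. fail to reject H0.

n_eff = 11, pos = 8, neg = 3, p = 0.226562, fail to reject H0.


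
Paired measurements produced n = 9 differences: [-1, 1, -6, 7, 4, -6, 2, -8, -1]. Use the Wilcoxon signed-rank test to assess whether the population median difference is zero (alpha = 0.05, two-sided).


Step 1: Drop any zero differences (none here) and take |d_i|.
|d| = [1, 1, 6, 7, 4, 6, 2, 8, 1]
Step 2: Midrank |d_i| (ties get averaged ranks).
ranks: |1|->2, |1|->2, |6|->6.5, |7|->8, |4|->5, |6|->6.5, |2|->4, |8|->9, |1|->2
Step 3: Attach original signs; sum ranks with positive sign and with negative sign.
W+ = 2 + 8 + 5 + 4 = 19
W- = 2 + 6.5 + 6.5 + 9 + 2 = 26
(Check: W+ + W- = 45 should equal n(n+1)/2 = 45.)
Step 4: Test statistic W = min(W+, W-) = 19.
Step 5: Ties in |d|, so use the tie-corrected normal approximation.
        E[W] = n(n+1)/4 = 9*10/4 = 22.5.
        Tie groups: |d|=1 (t=3), |d|=6 (t=2); sum(t^3 - t) = 30.
        Var[W] = n(n+1)(2n+1)/24 - sum(t^3-t)/48 = 1710/24 - 30/48 = 70.625.
        z = (W - E[W]) / sqrt(Var[W]) = (19 - 22.5) / 8.4039 = -0.4165.
        Two-sided p = 2*Phi(z) = 0.677063.
Step 6: alpha = 0.05. fail to reject H0.

W+ = 19, W- = 26, W = min = 19, p = 0.677063, fail to reject H0.


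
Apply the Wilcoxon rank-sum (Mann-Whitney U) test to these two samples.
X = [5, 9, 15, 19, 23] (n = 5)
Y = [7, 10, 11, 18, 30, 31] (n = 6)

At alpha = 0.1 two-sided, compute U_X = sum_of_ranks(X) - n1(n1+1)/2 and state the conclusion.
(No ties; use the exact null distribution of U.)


Step 1: Combine and sort all 11 observations; assign midranks.
sorted (value, group): (5,X), (7,Y), (9,X), (10,Y), (11,Y), (15,X), (18,Y), (19,X), (23,X), (30,Y), (31,Y)
ranks: 5->1, 7->2, 9->3, 10->4, 11->5, 15->6, 18->7, 19->8, 23->9, 30->10, 31->11
Step 2: Rank sum for X: R1 = 1 + 3 + 6 + 8 + 9 = 27.
Step 3: U_X = R1 - n1(n1+1)/2 = 27 - 5*6/2 = 27 - 15 = 12.
       U_Y = n1*n2 - U_X = 30 - 12 = 18.
Step 4: No ties, so the exact null distribution of U (based on enumerating the C(11,5) = 462 equally likely rank assignments) gives the two-sided p-value.
Step 5: p-value = 0.662338; compare to alpha = 0.1. fail to reject H0.

U_X = 12, p = 0.662338, fail to reject H0 at alpha = 0.1.


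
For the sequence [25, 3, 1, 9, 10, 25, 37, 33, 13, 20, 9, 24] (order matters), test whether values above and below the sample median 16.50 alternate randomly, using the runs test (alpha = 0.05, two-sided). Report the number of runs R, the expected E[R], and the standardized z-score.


Step 1: Compute median = 16.50; label A = above, B = below.
Labels in order: ABBBBAAABABA  (n_A = 6, n_B = 6)
Step 2: Count runs R = 7.
Step 3: Under H0 (random ordering), E[R] = 2*n_A*n_B/(n_A+n_B) + 1 = 2*6*6/12 + 1 = 7.0000.
        Var[R] = 2*n_A*n_B*(2*n_A*n_B - n_A - n_B) / ((n_A+n_B)^2 * (n_A+n_B-1)) = 4320/1584 = 2.7273.
        SD[R] = 1.6514.
Step 4: R = E[R], so z = 0 with no continuity correction.
Step 5: Two-sided p-value via normal approximation = 2*(1 - Phi(|z|)) = 1.000000.
Step 6: alpha = 0.05. fail to reject H0.

R = 7, z = 0.0000, p = 1.000000, fail to reject H0.


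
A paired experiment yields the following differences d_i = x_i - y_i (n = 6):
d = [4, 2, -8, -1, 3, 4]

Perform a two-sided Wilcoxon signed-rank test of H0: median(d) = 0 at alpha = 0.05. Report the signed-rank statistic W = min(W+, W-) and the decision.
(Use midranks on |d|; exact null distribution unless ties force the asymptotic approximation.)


Step 1: Drop any zero differences (none here) and take |d_i|.
|d| = [4, 2, 8, 1, 3, 4]
Step 2: Midrank |d_i| (ties get averaged ranks).
ranks: |4|->4.5, |2|->2, |8|->6, |1|->1, |3|->3, |4|->4.5
Step 3: Attach original signs; sum ranks with positive sign and with negative sign.
W+ = 4.5 + 2 + 3 + 4.5 = 14
W- = 6 + 1 = 7
(Check: W+ + W- = 21 should equal n(n+1)/2 = 21.)
Step 4: Test statistic W = min(W+, W-) = 7.
Step 5: Ties in |d|, so use the tie-corrected normal approximation.
        E[W] = n(n+1)/4 = 6*7/4 = 10.5.
        Tie groups: |d|=4 (t=2); sum(t^3 - t) = 6.
        Var[W] = n(n+1)(2n+1)/24 - sum(t^3-t)/48 = 546/24 - 6/48 = 22.625.
        z = (W - E[W]) / sqrt(Var[W]) = (7 - 10.5) / 4.7566 = -0.7358.
        Two-sided p = 2*Phi(z) = 0.461838.
Step 6: alpha = 0.05. fail to reject H0.

W+ = 14, W- = 7, W = min = 7, p = 0.461838, fail to reject H0.


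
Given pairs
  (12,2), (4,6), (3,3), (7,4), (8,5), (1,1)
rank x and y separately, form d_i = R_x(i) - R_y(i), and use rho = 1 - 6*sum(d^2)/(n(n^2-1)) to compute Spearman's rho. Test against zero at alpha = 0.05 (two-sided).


Step 1: Rank x and y separately (midranks; no ties here).
rank(x): 12->6, 4->3, 3->2, 7->4, 8->5, 1->1
rank(y): 2->2, 6->6, 3->3, 4->4, 5->5, 1->1
Step 2: d_i = R_x(i) - R_y(i); compute d_i^2.
  (6-2)^2=16, (3-6)^2=9, (2-3)^2=1, (4-4)^2=0, (5-5)^2=0, (1-1)^2=0
sum(d^2) = 26.
Step 3: rho = 1 - 6*26 / (6*(6^2 - 1)) = 1 - 156/210 = 0.257143.
Step 4: Under H0, t = rho * sqrt((n-2)/(1-rho^2)) = 0.5322 ~ t(4).
Step 5: Two-sided p-value from the t-distribution with 4 df = 0.622787.
Step 6: alpha = 0.05. fail to reject H0.

rho = 0.2571, p = 0.622787, fail to reject H0 at alpha = 0.05.


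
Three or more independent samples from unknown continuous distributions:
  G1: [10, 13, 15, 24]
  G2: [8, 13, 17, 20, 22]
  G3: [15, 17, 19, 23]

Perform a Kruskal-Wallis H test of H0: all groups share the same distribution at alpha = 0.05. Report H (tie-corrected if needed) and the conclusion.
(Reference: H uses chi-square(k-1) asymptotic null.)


Step 1: Combine all N = 13 observations and assign midranks.
sorted (value, group, rank): (8,G2,1), (10,G1,2), (13,G1,3.5), (13,G2,3.5), (15,G1,5.5), (15,G3,5.5), (17,G2,7.5), (17,G3,7.5), (19,G3,9), (20,G2,10), (22,G2,11), (23,G3,12), (24,G1,13)
Step 2: Sum ranks within each group.
R_1 = 24 (n_1 = 4)
R_2 = 33 (n_2 = 5)
R_3 = 34 (n_3 = 4)
Step 3: H = 12/(N(N+1)) * sum(R_i^2/n_i) - 3(N+1)
     = 12/(13*14) * (24^2/4 + 33^2/5 + 34^2/4) - 3*14
     = 0.065934 * 650.8 - 42
     = 0.909890.
Step 4: Ties present; correction factor C = 1 - 18/(13^3 - 13) = 0.991758. Corrected H = 0.909890 / 0.991758 = 0.917452.
Step 5: Under H0, H ~ chi^2(2); p-value = 0.632089.
Step 6: alpha = 0.05. fail to reject H0.

H = 0.9175, df = 2, p = 0.632089, fail to reject H0.


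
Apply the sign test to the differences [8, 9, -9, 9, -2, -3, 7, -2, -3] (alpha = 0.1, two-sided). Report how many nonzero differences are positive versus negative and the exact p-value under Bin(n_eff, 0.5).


Step 1: Discard zero differences. Original n = 9; n_eff = number of nonzero differences = 9.
Nonzero differences (with sign): +8, +9, -9, +9, -2, -3, +7, -2, -3
Step 2: Count signs: positive = 4, negative = 5.
Step 3: Under H0: P(positive) = 0.5, so the number of positives S ~ Bin(9, 0.5).
Step 4: Two-sided exact p-value = sum of Bin(9,0.5) probabilities at or below the observed probability = 1.000000.
Step 5: alpha = 0.1. fail to reject H0.

n_eff = 9, pos = 4, neg = 5, p = 1.000000, fail to reject H0.


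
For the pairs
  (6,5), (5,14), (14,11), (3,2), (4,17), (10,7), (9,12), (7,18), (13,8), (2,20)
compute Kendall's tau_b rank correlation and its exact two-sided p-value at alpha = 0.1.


Step 1: Enumerate the 45 unordered pairs (i,j) with i<j and classify each by sign(x_j-x_i) * sign(y_j-y_i).
  (1,2):dx=-1,dy=+9->D; (1,3):dx=+8,dy=+6->C; (1,4):dx=-3,dy=-3->C; (1,5):dx=-2,dy=+12->D
  (1,6):dx=+4,dy=+2->C; (1,7):dx=+3,dy=+7->C; (1,8):dx=+1,dy=+13->C; (1,9):dx=+7,dy=+3->C
  (1,10):dx=-4,dy=+15->D; (2,3):dx=+9,dy=-3->D; (2,4):dx=-2,dy=-12->C; (2,5):dx=-1,dy=+3->D
  (2,6):dx=+5,dy=-7->D; (2,7):dx=+4,dy=-2->D; (2,8):dx=+2,dy=+4->C; (2,9):dx=+8,dy=-6->D
  (2,10):dx=-3,dy=+6->D; (3,4):dx=-11,dy=-9->C; (3,5):dx=-10,dy=+6->D; (3,6):dx=-4,dy=-4->C
  (3,7):dx=-5,dy=+1->D; (3,8):dx=-7,dy=+7->D; (3,9):dx=-1,dy=-3->C; (3,10):dx=-12,dy=+9->D
  (4,5):dx=+1,dy=+15->C; (4,6):dx=+7,dy=+5->C; (4,7):dx=+6,dy=+10->C; (4,8):dx=+4,dy=+16->C
  (4,9):dx=+10,dy=+6->C; (4,10):dx=-1,dy=+18->D; (5,6):dx=+6,dy=-10->D; (5,7):dx=+5,dy=-5->D
  (5,8):dx=+3,dy=+1->C; (5,9):dx=+9,dy=-9->D; (5,10):dx=-2,dy=+3->D; (6,7):dx=-1,dy=+5->D
  (6,8):dx=-3,dy=+11->D; (6,9):dx=+3,dy=+1->C; (6,10):dx=-8,dy=+13->D; (7,8):dx=-2,dy=+6->D
  (7,9):dx=+4,dy=-4->D; (7,10):dx=-7,dy=+8->D; (8,9):dx=+6,dy=-10->D; (8,10):dx=-5,dy=+2->D
  (9,10):dx=-11,dy=+12->D
Step 2: C = 18, D = 27, total pairs = 45.
Step 3: tau = (C - D)/(n(n-1)/2) = (18 - 27)/45 = -0.200000.
Step 4: Exact two-sided p-value (enumerate n! = 3628800 permutations of y under H0): p = 0.484313.
Step 5: alpha = 0.1. fail to reject H0.

tau_b = -0.2000 (C=18, D=27), p = 0.484313, fail to reject H0.


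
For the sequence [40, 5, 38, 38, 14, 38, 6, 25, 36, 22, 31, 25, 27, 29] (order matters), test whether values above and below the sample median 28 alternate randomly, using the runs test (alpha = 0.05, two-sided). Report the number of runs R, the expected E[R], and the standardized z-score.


Step 1: Compute median = 28; label A = above, B = below.
Labels in order: ABAABABBABABBA  (n_A = 7, n_B = 7)
Step 2: Count runs R = 11.
Step 3: Under H0 (random ordering), E[R] = 2*n_A*n_B/(n_A+n_B) + 1 = 2*7*7/14 + 1 = 8.0000.
        Var[R] = 2*n_A*n_B*(2*n_A*n_B - n_A - n_B) / ((n_A+n_B)^2 * (n_A+n_B-1)) = 8232/2548 = 3.2308.
        SD[R] = 1.7974.
Step 4: Continuity-corrected z = (R - 0.5 - E[R]) / SD[R] = (11 - 0.5 - 8.0000) / 1.7974 = 1.3909.
Step 5: Two-sided p-value via normal approximation = 2*(1 - Phi(|z|)) = 0.164264.
Step 6: alpha = 0.05. fail to reject H0.

R = 11, z = 1.3909, p = 0.164264, fail to reject H0.


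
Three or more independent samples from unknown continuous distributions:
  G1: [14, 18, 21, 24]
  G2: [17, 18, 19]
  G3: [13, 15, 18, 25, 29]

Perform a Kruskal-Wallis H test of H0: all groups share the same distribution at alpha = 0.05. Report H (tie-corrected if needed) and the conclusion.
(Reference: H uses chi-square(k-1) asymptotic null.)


Step 1: Combine all N = 12 observations and assign midranks.
sorted (value, group, rank): (13,G3,1), (14,G1,2), (15,G3,3), (17,G2,4), (18,G1,6), (18,G2,6), (18,G3,6), (19,G2,8), (21,G1,9), (24,G1,10), (25,G3,11), (29,G3,12)
Step 2: Sum ranks within each group.
R_1 = 27 (n_1 = 4)
R_2 = 18 (n_2 = 3)
R_3 = 33 (n_3 = 5)
Step 3: H = 12/(N(N+1)) * sum(R_i^2/n_i) - 3(N+1)
     = 12/(12*13) * (27^2/4 + 18^2/3 + 33^2/5) - 3*13
     = 0.076923 * 508.05 - 39
     = 0.080769.
Step 4: Ties present; correction factor C = 1 - 24/(12^3 - 12) = 0.986014. Corrected H = 0.080769 / 0.986014 = 0.081915.
Step 5: Under H0, H ~ chi^2(2); p-value = 0.959870.
Step 6: alpha = 0.05. fail to reject H0.

H = 0.0819, df = 2, p = 0.959870, fail to reject H0.


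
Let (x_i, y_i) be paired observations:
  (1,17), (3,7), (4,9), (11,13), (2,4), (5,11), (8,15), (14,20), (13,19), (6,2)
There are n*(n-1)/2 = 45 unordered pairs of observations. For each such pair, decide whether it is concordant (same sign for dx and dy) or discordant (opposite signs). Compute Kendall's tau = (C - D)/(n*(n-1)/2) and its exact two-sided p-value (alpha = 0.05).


Step 1: Enumerate the 45 unordered pairs (i,j) with i<j and classify each by sign(x_j-x_i) * sign(y_j-y_i).
  (1,2):dx=+2,dy=-10->D; (1,3):dx=+3,dy=-8->D; (1,4):dx=+10,dy=-4->D; (1,5):dx=+1,dy=-13->D
  (1,6):dx=+4,dy=-6->D; (1,7):dx=+7,dy=-2->D; (1,8):dx=+13,dy=+3->C; (1,9):dx=+12,dy=+2->C
  (1,10):dx=+5,dy=-15->D; (2,3):dx=+1,dy=+2->C; (2,4):dx=+8,dy=+6->C; (2,5):dx=-1,dy=-3->C
  (2,6):dx=+2,dy=+4->C; (2,7):dx=+5,dy=+8->C; (2,8):dx=+11,dy=+13->C; (2,9):dx=+10,dy=+12->C
  (2,10):dx=+3,dy=-5->D; (3,4):dx=+7,dy=+4->C; (3,5):dx=-2,dy=-5->C; (3,6):dx=+1,dy=+2->C
  (3,7):dx=+4,dy=+6->C; (3,8):dx=+10,dy=+11->C; (3,9):dx=+9,dy=+10->C; (3,10):dx=+2,dy=-7->D
  (4,5):dx=-9,dy=-9->C; (4,6):dx=-6,dy=-2->C; (4,7):dx=-3,dy=+2->D; (4,8):dx=+3,dy=+7->C
  (4,9):dx=+2,dy=+6->C; (4,10):dx=-5,dy=-11->C; (5,6):dx=+3,dy=+7->C; (5,7):dx=+6,dy=+11->C
  (5,8):dx=+12,dy=+16->C; (5,9):dx=+11,dy=+15->C; (5,10):dx=+4,dy=-2->D; (6,7):dx=+3,dy=+4->C
  (6,8):dx=+9,dy=+9->C; (6,9):dx=+8,dy=+8->C; (6,10):dx=+1,dy=-9->D; (7,8):dx=+6,dy=+5->C
  (7,9):dx=+5,dy=+4->C; (7,10):dx=-2,dy=-13->C; (8,9):dx=-1,dy=-1->C; (8,10):dx=-8,dy=-18->C
  (9,10):dx=-7,dy=-17->C
Step 2: C = 33, D = 12, total pairs = 45.
Step 3: tau = (C - D)/(n(n-1)/2) = (33 - 12)/45 = 0.466667.
Step 4: Exact two-sided p-value (enumerate n! = 3628800 permutations of y under H0): p = 0.072550.
Step 5: alpha = 0.05. fail to reject H0.

tau_b = 0.4667 (C=33, D=12), p = 0.072550, fail to reject H0.


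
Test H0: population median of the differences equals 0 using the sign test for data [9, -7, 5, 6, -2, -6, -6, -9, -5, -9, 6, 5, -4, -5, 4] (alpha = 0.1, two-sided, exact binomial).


Step 1: Discard zero differences. Original n = 15; n_eff = number of nonzero differences = 15.
Nonzero differences (with sign): +9, -7, +5, +6, -2, -6, -6, -9, -5, -9, +6, +5, -4, -5, +4
Step 2: Count signs: positive = 6, negative = 9.
Step 3: Under H0: P(positive) = 0.5, so the number of positives S ~ Bin(15, 0.5).
Step 4: Two-sided exact p-value = sum of Bin(15,0.5) probabilities at or below the observed probability = 0.607239.
Step 5: alpha = 0.1. fail to reject H0.

n_eff = 15, pos = 6, neg = 9, p = 0.607239, fail to reject H0.


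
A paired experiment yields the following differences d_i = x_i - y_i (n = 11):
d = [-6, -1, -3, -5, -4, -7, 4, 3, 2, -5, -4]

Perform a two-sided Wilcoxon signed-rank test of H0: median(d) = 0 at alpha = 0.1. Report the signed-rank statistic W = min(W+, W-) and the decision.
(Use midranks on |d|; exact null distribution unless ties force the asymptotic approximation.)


Step 1: Drop any zero differences (none here) and take |d_i|.
|d| = [6, 1, 3, 5, 4, 7, 4, 3, 2, 5, 4]
Step 2: Midrank |d_i| (ties get averaged ranks).
ranks: |6|->10, |1|->1, |3|->3.5, |5|->8.5, |4|->6, |7|->11, |4|->6, |3|->3.5, |2|->2, |5|->8.5, |4|->6
Step 3: Attach original signs; sum ranks with positive sign and with negative sign.
W+ = 6 + 3.5 + 2 = 11.5
W- = 10 + 1 + 3.5 + 8.5 + 6 + 11 + 8.5 + 6 = 54.5
(Check: W+ + W- = 66 should equal n(n+1)/2 = 66.)
Step 4: Test statistic W = min(W+, W-) = 11.5.
Step 5: Ties in |d|, so use the tie-corrected normal approximation.
        E[W] = n(n+1)/4 = 11*12/4 = 33.
        Tie groups: |d|=3 (t=2), |d|=4 (t=3), |d|=5 (t=2); sum(t^3 - t) = 36.
        Var[W] = n(n+1)(2n+1)/24 - sum(t^3-t)/48 = 3036/24 - 36/48 = 125.75.
        z = (W - E[W]) / sqrt(Var[W]) = (11.5 - 33) / 11.2138 = -1.9173.
        Two-sided p = 2*Phi(z) = 0.055203.
Step 6: alpha = 0.1. reject H0.

W+ = 11.5, W- = 54.5, W = min = 11.5, p = 0.055203, reject H0.


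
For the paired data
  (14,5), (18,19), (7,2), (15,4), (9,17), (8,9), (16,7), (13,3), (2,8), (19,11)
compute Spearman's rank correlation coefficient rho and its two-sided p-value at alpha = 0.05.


Step 1: Rank x and y separately (midranks; no ties here).
rank(x): 14->6, 18->9, 7->2, 15->7, 9->4, 8->3, 16->8, 13->5, 2->1, 19->10
rank(y): 5->4, 19->10, 2->1, 4->3, 17->9, 9->7, 7->5, 3->2, 8->6, 11->8
Step 2: d_i = R_x(i) - R_y(i); compute d_i^2.
  (6-4)^2=4, (9-10)^2=1, (2-1)^2=1, (7-3)^2=16, (4-9)^2=25, (3-7)^2=16, (8-5)^2=9, (5-2)^2=9, (1-6)^2=25, (10-8)^2=4
sum(d^2) = 110.
Step 3: rho = 1 - 6*110 / (10*(10^2 - 1)) = 1 - 660/990 = 0.333333.
Step 4: Under H0, t = rho * sqrt((n-2)/(1-rho^2)) = 1.0000 ~ t(8).
Step 5: Two-sided p-value from the t-distribution with 8 df = 0.346594.
Step 6: alpha = 0.05. fail to reject H0.

rho = 0.3333, p = 0.346594, fail to reject H0 at alpha = 0.05.


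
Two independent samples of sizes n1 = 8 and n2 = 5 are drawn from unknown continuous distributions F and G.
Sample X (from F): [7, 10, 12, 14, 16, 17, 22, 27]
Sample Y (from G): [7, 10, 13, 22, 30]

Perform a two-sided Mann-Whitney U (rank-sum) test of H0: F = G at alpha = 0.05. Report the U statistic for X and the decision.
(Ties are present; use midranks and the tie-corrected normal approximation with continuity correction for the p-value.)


Step 1: Combine and sort all 13 observations; assign midranks.
sorted (value, group): (7,X), (7,Y), (10,X), (10,Y), (12,X), (13,Y), (14,X), (16,X), (17,X), (22,X), (22,Y), (27,X), (30,Y)
ranks: 7->1.5, 7->1.5, 10->3.5, 10->3.5, 12->5, 13->6, 14->7, 16->8, 17->9, 22->10.5, 22->10.5, 27->12, 30->13
Step 2: Rank sum for X: R1 = 1.5 + 3.5 + 5 + 7 + 8 + 9 + 10.5 + 12 = 56.5.
Step 3: U_X = R1 - n1(n1+1)/2 = 56.5 - 8*9/2 = 56.5 - 36 = 20.5.
       U_Y = n1*n2 - U_X = 40 - 20.5 = 19.5.
Step 4: Ties are present, so use the tie-corrected normal approximation (with continuity correction) for the p-value.
Step 5: p-value = 1.000000; compare to alpha = 0.05. fail to reject H0.

U_X = 20.5, p = 1.000000, fail to reject H0 at alpha = 0.05.


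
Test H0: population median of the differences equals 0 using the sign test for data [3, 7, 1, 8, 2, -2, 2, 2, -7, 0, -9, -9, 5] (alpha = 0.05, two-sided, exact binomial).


Step 1: Discard zero differences. Original n = 13; n_eff = number of nonzero differences = 12.
Nonzero differences (with sign): +3, +7, +1, +8, +2, -2, +2, +2, -7, -9, -9, +5
Step 2: Count signs: positive = 8, negative = 4.
Step 3: Under H0: P(positive) = 0.5, so the number of positives S ~ Bin(12, 0.5).
Step 4: Two-sided exact p-value = sum of Bin(12,0.5) probabilities at or below the observed probability = 0.387695.
Step 5: alpha = 0.05. fail to reject H0.

n_eff = 12, pos = 8, neg = 4, p = 0.387695, fail to reject H0.


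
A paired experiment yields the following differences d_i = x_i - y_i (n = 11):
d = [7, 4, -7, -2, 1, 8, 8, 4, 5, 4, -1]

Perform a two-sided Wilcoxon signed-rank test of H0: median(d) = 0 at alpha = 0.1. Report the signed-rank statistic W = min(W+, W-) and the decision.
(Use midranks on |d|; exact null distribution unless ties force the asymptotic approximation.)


Step 1: Drop any zero differences (none here) and take |d_i|.
|d| = [7, 4, 7, 2, 1, 8, 8, 4, 5, 4, 1]
Step 2: Midrank |d_i| (ties get averaged ranks).
ranks: |7|->8.5, |4|->5, |7|->8.5, |2|->3, |1|->1.5, |8|->10.5, |8|->10.5, |4|->5, |5|->7, |4|->5, |1|->1.5
Step 3: Attach original signs; sum ranks with positive sign and with negative sign.
W+ = 8.5 + 5 + 1.5 + 10.5 + 10.5 + 5 + 7 + 5 = 53
W- = 8.5 + 3 + 1.5 = 13
(Check: W+ + W- = 66 should equal n(n+1)/2 = 66.)
Step 4: Test statistic W = min(W+, W-) = 13.
Step 5: Ties in |d|, so use the tie-corrected normal approximation.
        E[W] = n(n+1)/4 = 11*12/4 = 33.
        Tie groups: |d|=1 (t=2), |d|=4 (t=3), |d|=7 (t=2), |d|=8 (t=2); sum(t^3 - t) = 42.
        Var[W] = n(n+1)(2n+1)/24 - sum(t^3-t)/48 = 3036/24 - 42/48 = 125.625.
        z = (W - E[W]) / sqrt(Var[W]) = (13 - 33) / 11.2083 = -1.7844.
        Two-sided p = 2*Phi(z) = 0.074359.
Step 6: alpha = 0.1. reject H0.

W+ = 53, W- = 13, W = min = 13, p = 0.074359, reject H0.


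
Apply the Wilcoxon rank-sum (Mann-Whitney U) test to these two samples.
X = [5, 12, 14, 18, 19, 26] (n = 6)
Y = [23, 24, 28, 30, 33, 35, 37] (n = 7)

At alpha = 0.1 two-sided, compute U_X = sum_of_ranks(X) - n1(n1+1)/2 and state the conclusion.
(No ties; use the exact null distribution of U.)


Step 1: Combine and sort all 13 observations; assign midranks.
sorted (value, group): (5,X), (12,X), (14,X), (18,X), (19,X), (23,Y), (24,Y), (26,X), (28,Y), (30,Y), (33,Y), (35,Y), (37,Y)
ranks: 5->1, 12->2, 14->3, 18->4, 19->5, 23->6, 24->7, 26->8, 28->9, 30->10, 33->11, 35->12, 37->13
Step 2: Rank sum for X: R1 = 1 + 2 + 3 + 4 + 5 + 8 = 23.
Step 3: U_X = R1 - n1(n1+1)/2 = 23 - 6*7/2 = 23 - 21 = 2.
       U_Y = n1*n2 - U_X = 42 - 2 = 40.
Step 4: No ties, so the exact null distribution of U (based on enumerating the C(13,6) = 1716 equally likely rank assignments) gives the two-sided p-value.
Step 5: p-value = 0.004662; compare to alpha = 0.1. reject H0.

U_X = 2, p = 0.004662, reject H0 at alpha = 0.1.


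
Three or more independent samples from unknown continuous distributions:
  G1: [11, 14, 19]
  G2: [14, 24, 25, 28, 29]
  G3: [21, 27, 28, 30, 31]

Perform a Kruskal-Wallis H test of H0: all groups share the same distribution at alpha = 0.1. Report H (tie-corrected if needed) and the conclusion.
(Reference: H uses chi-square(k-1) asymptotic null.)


Step 1: Combine all N = 13 observations and assign midranks.
sorted (value, group, rank): (11,G1,1), (14,G1,2.5), (14,G2,2.5), (19,G1,4), (21,G3,5), (24,G2,6), (25,G2,7), (27,G3,8), (28,G2,9.5), (28,G3,9.5), (29,G2,11), (30,G3,12), (31,G3,13)
Step 2: Sum ranks within each group.
R_1 = 7.5 (n_1 = 3)
R_2 = 36 (n_2 = 5)
R_3 = 47.5 (n_3 = 5)
Step 3: H = 12/(N(N+1)) * sum(R_i^2/n_i) - 3(N+1)
     = 12/(13*14) * (7.5^2/3 + 36^2/5 + 47.5^2/5) - 3*14
     = 0.065934 * 729.2 - 42
     = 6.079121.
Step 4: Ties present; correction factor C = 1 - 12/(13^3 - 13) = 0.994505. Corrected H = 6.079121 / 0.994505 = 6.112707.
Step 5: Under H0, H ~ chi^2(2); p-value = 0.047059.
Step 6: alpha = 0.1. reject H0.

H = 6.1127, df = 2, p = 0.047059, reject H0.


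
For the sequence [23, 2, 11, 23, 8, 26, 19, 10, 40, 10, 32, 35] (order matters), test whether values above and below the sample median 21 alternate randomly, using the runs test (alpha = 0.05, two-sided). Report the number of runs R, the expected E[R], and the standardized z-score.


Step 1: Compute median = 21; label A = above, B = below.
Labels in order: ABBABABBABAA  (n_A = 6, n_B = 6)
Step 2: Count runs R = 9.
Step 3: Under H0 (random ordering), E[R] = 2*n_A*n_B/(n_A+n_B) + 1 = 2*6*6/12 + 1 = 7.0000.
        Var[R] = 2*n_A*n_B*(2*n_A*n_B - n_A - n_B) / ((n_A+n_B)^2 * (n_A+n_B-1)) = 4320/1584 = 2.7273.
        SD[R] = 1.6514.
Step 4: Continuity-corrected z = (R - 0.5 - E[R]) / SD[R] = (9 - 0.5 - 7.0000) / 1.6514 = 0.9083.
Step 5: Two-sided p-value via normal approximation = 2*(1 - Phi(|z|)) = 0.363722.
Step 6: alpha = 0.05. fail to reject H0.

R = 9, z = 0.9083, p = 0.363722, fail to reject H0.


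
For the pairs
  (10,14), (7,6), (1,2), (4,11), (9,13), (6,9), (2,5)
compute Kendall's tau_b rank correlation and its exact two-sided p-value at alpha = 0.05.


Step 1: Enumerate the 21 unordered pairs (i,j) with i<j and classify each by sign(x_j-x_i) * sign(y_j-y_i).
  (1,2):dx=-3,dy=-8->C; (1,3):dx=-9,dy=-12->C; (1,4):dx=-6,dy=-3->C; (1,5):dx=-1,dy=-1->C
  (1,6):dx=-4,dy=-5->C; (1,7):dx=-8,dy=-9->C; (2,3):dx=-6,dy=-4->C; (2,4):dx=-3,dy=+5->D
  (2,5):dx=+2,dy=+7->C; (2,6):dx=-1,dy=+3->D; (2,7):dx=-5,dy=-1->C; (3,4):dx=+3,dy=+9->C
  (3,5):dx=+8,dy=+11->C; (3,6):dx=+5,dy=+7->C; (3,7):dx=+1,dy=+3->C; (4,5):dx=+5,dy=+2->C
  (4,6):dx=+2,dy=-2->D; (4,7):dx=-2,dy=-6->C; (5,6):dx=-3,dy=-4->C; (5,7):dx=-7,dy=-8->C
  (6,7):dx=-4,dy=-4->C
Step 2: C = 18, D = 3, total pairs = 21.
Step 3: tau = (C - D)/(n(n-1)/2) = (18 - 3)/21 = 0.714286.
Step 4: Exact two-sided p-value (enumerate n! = 5040 permutations of y under H0): p = 0.030159.
Step 5: alpha = 0.05. reject H0.

tau_b = 0.7143 (C=18, D=3), p = 0.030159, reject H0.


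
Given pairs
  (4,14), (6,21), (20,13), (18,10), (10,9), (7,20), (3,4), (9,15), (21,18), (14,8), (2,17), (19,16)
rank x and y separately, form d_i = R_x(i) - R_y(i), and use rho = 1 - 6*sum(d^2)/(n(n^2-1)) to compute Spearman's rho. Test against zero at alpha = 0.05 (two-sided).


Step 1: Rank x and y separately (midranks; no ties here).
rank(x): 4->3, 6->4, 20->11, 18->9, 10->7, 7->5, 3->2, 9->6, 21->12, 14->8, 2->1, 19->10
rank(y): 14->6, 21->12, 13->5, 10->4, 9->3, 20->11, 4->1, 15->7, 18->10, 8->2, 17->9, 16->8
Step 2: d_i = R_x(i) - R_y(i); compute d_i^2.
  (3-6)^2=9, (4-12)^2=64, (11-5)^2=36, (9-4)^2=25, (7-3)^2=16, (5-11)^2=36, (2-1)^2=1, (6-7)^2=1, (12-10)^2=4, (8-2)^2=36, (1-9)^2=64, (10-8)^2=4
sum(d^2) = 296.
Step 3: rho = 1 - 6*296 / (12*(12^2 - 1)) = 1 - 1776/1716 = -0.034965.
Step 4: Under H0, t = rho * sqrt((n-2)/(1-rho^2)) = -0.1106 ~ t(10).
Step 5: Two-sided p-value from the t-distribution with 10 df = 0.914093.
Step 6: alpha = 0.05. fail to reject H0.

rho = -0.0350, p = 0.914093, fail to reject H0 at alpha = 0.05.


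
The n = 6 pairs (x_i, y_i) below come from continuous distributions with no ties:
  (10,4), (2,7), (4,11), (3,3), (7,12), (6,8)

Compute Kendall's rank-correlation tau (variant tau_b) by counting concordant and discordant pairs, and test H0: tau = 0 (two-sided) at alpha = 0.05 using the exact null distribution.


Step 1: Enumerate the 15 unordered pairs (i,j) with i<j and classify each by sign(x_j-x_i) * sign(y_j-y_i).
  (1,2):dx=-8,dy=+3->D; (1,3):dx=-6,dy=+7->D; (1,4):dx=-7,dy=-1->C; (1,5):dx=-3,dy=+8->D
  (1,6):dx=-4,dy=+4->D; (2,3):dx=+2,dy=+4->C; (2,4):dx=+1,dy=-4->D; (2,5):dx=+5,dy=+5->C
  (2,6):dx=+4,dy=+1->C; (3,4):dx=-1,dy=-8->C; (3,5):dx=+3,dy=+1->C; (3,6):dx=+2,dy=-3->D
  (4,5):dx=+4,dy=+9->C; (4,6):dx=+3,dy=+5->C; (5,6):dx=-1,dy=-4->C
Step 2: C = 9, D = 6, total pairs = 15.
Step 3: tau = (C - D)/(n(n-1)/2) = (9 - 6)/15 = 0.200000.
Step 4: Exact two-sided p-value (enumerate n! = 720 permutations of y under H0): p = 0.719444.
Step 5: alpha = 0.05. fail to reject H0.

tau_b = 0.2000 (C=9, D=6), p = 0.719444, fail to reject H0.


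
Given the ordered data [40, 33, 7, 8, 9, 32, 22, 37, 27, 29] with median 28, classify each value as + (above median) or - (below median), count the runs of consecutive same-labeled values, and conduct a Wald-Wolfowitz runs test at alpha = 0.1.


Step 1: Compute median = 28; label A = above, B = below.
Labels in order: AABBBABABA  (n_A = 5, n_B = 5)
Step 2: Count runs R = 7.
Step 3: Under H0 (random ordering), E[R] = 2*n_A*n_B/(n_A+n_B) + 1 = 2*5*5/10 + 1 = 6.0000.
        Var[R] = 2*n_A*n_B*(2*n_A*n_B - n_A - n_B) / ((n_A+n_B)^2 * (n_A+n_B-1)) = 2000/900 = 2.2222.
        SD[R] = 1.4907.
Step 4: Continuity-corrected z = (R - 0.5 - E[R]) / SD[R] = (7 - 0.5 - 6.0000) / 1.4907 = 0.3354.
Step 5: Two-sided p-value via normal approximation = 2*(1 - Phi(|z|)) = 0.737316.
Step 6: alpha = 0.1. fail to reject H0.

R = 7, z = 0.3354, p = 0.737316, fail to reject H0.


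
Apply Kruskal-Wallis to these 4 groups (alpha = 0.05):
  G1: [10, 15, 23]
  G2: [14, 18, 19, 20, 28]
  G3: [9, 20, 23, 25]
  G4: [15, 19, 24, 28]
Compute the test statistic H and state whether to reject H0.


Step 1: Combine all N = 16 observations and assign midranks.
sorted (value, group, rank): (9,G3,1), (10,G1,2), (14,G2,3), (15,G1,4.5), (15,G4,4.5), (18,G2,6), (19,G2,7.5), (19,G4,7.5), (20,G2,9.5), (20,G3,9.5), (23,G1,11.5), (23,G3,11.5), (24,G4,13), (25,G3,14), (28,G2,15.5), (28,G4,15.5)
Step 2: Sum ranks within each group.
R_1 = 18 (n_1 = 3)
R_2 = 41.5 (n_2 = 5)
R_3 = 36 (n_3 = 4)
R_4 = 40.5 (n_4 = 4)
Step 3: H = 12/(N(N+1)) * sum(R_i^2/n_i) - 3(N+1)
     = 12/(16*17) * (18^2/3 + 41.5^2/5 + 36^2/4 + 40.5^2/4) - 3*17
     = 0.044118 * 1186.51 - 51
     = 1.346140.
Step 4: Ties present; correction factor C = 1 - 30/(16^3 - 16) = 0.992647. Corrected H = 1.346140 / 0.992647 = 1.356111.
Step 5: Under H0, H ~ chi^2(3); p-value = 0.715854.
Step 6: alpha = 0.05. fail to reject H0.

H = 1.3561, df = 3, p = 0.715854, fail to reject H0.


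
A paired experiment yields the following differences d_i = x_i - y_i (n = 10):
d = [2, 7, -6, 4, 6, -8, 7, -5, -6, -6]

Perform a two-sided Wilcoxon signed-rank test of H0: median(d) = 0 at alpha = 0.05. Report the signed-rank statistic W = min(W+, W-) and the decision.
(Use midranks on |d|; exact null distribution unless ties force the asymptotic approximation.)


Step 1: Drop any zero differences (none here) and take |d_i|.
|d| = [2, 7, 6, 4, 6, 8, 7, 5, 6, 6]
Step 2: Midrank |d_i| (ties get averaged ranks).
ranks: |2|->1, |7|->8.5, |6|->5.5, |4|->2, |6|->5.5, |8|->10, |7|->8.5, |5|->3, |6|->5.5, |6|->5.5
Step 3: Attach original signs; sum ranks with positive sign and with negative sign.
W+ = 1 + 8.5 + 2 + 5.5 + 8.5 = 25.5
W- = 5.5 + 10 + 3 + 5.5 + 5.5 = 29.5
(Check: W+ + W- = 55 should equal n(n+1)/2 = 55.)
Step 4: Test statistic W = min(W+, W-) = 25.5.
Step 5: Ties in |d|, so use the tie-corrected normal approximation.
        E[W] = n(n+1)/4 = 10*11/4 = 27.5.
        Tie groups: |d|=6 (t=4), |d|=7 (t=2); sum(t^3 - t) = 66.
        Var[W] = n(n+1)(2n+1)/24 - sum(t^3-t)/48 = 2310/24 - 66/48 = 94.875.
        z = (W - E[W]) / sqrt(Var[W]) = (25.5 - 27.5) / 9.7404 = -0.2053.
        Two-sided p = 2*Phi(z) = 0.837314.
Step 6: alpha = 0.05. fail to reject H0.

W+ = 25.5, W- = 29.5, W = min = 25.5, p = 0.837314, fail to reject H0.


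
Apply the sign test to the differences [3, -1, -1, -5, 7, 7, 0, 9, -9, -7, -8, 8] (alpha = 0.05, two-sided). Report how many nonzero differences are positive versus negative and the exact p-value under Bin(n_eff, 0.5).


Step 1: Discard zero differences. Original n = 12; n_eff = number of nonzero differences = 11.
Nonzero differences (with sign): +3, -1, -1, -5, +7, +7, +9, -9, -7, -8, +8
Step 2: Count signs: positive = 5, negative = 6.
Step 3: Under H0: P(positive) = 0.5, so the number of positives S ~ Bin(11, 0.5).
Step 4: Two-sided exact p-value = sum of Bin(11,0.5) probabilities at or below the observed probability = 1.000000.
Step 5: alpha = 0.05. fail to reject H0.

n_eff = 11, pos = 5, neg = 6, p = 1.000000, fail to reject H0.


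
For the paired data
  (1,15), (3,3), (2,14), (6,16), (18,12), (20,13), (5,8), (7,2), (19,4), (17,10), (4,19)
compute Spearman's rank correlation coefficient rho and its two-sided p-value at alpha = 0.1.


Step 1: Rank x and y separately (midranks; no ties here).
rank(x): 1->1, 3->3, 2->2, 6->6, 18->9, 20->11, 5->5, 7->7, 19->10, 17->8, 4->4
rank(y): 15->9, 3->2, 14->8, 16->10, 12->6, 13->7, 8->4, 2->1, 4->3, 10->5, 19->11
Step 2: d_i = R_x(i) - R_y(i); compute d_i^2.
  (1-9)^2=64, (3-2)^2=1, (2-8)^2=36, (6-10)^2=16, (9-6)^2=9, (11-7)^2=16, (5-4)^2=1, (7-1)^2=36, (10-3)^2=49, (8-5)^2=9, (4-11)^2=49
sum(d^2) = 286.
Step 3: rho = 1 - 6*286 / (11*(11^2 - 1)) = 1 - 1716/1320 = -0.300000.
Step 4: Under H0, t = rho * sqrt((n-2)/(1-rho^2)) = -0.9435 ~ t(9).
Step 5: Two-sided p-value from the t-distribution with 9 df = 0.370083.
Step 6: alpha = 0.1. fail to reject H0.

rho = -0.3000, p = 0.370083, fail to reject H0 at alpha = 0.1.


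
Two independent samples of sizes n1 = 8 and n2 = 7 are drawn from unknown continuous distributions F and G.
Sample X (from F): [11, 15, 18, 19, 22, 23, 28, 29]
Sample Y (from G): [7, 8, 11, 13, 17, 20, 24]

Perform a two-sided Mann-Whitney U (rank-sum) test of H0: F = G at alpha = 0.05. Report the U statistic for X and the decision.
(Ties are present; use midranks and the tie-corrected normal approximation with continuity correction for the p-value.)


Step 1: Combine and sort all 15 observations; assign midranks.
sorted (value, group): (7,Y), (8,Y), (11,X), (11,Y), (13,Y), (15,X), (17,Y), (18,X), (19,X), (20,Y), (22,X), (23,X), (24,Y), (28,X), (29,X)
ranks: 7->1, 8->2, 11->3.5, 11->3.5, 13->5, 15->6, 17->7, 18->8, 19->9, 20->10, 22->11, 23->12, 24->13, 28->14, 29->15
Step 2: Rank sum for X: R1 = 3.5 + 6 + 8 + 9 + 11 + 12 + 14 + 15 = 78.5.
Step 3: U_X = R1 - n1(n1+1)/2 = 78.5 - 8*9/2 = 78.5 - 36 = 42.5.
       U_Y = n1*n2 - U_X = 56 - 42.5 = 13.5.
Step 4: Ties are present, so use the tie-corrected normal approximation (with continuity correction) for the p-value.
Step 5: p-value = 0.104882; compare to alpha = 0.05. fail to reject H0.

U_X = 42.5, p = 0.104882, fail to reject H0 at alpha = 0.05.


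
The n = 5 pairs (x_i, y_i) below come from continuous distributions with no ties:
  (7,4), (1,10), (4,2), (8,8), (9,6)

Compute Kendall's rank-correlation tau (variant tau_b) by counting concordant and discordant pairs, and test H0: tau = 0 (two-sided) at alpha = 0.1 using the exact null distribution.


Step 1: Enumerate the 10 unordered pairs (i,j) with i<j and classify each by sign(x_j-x_i) * sign(y_j-y_i).
  (1,2):dx=-6,dy=+6->D; (1,3):dx=-3,dy=-2->C; (1,4):dx=+1,dy=+4->C; (1,5):dx=+2,dy=+2->C
  (2,3):dx=+3,dy=-8->D; (2,4):dx=+7,dy=-2->D; (2,5):dx=+8,dy=-4->D; (3,4):dx=+4,dy=+6->C
  (3,5):dx=+5,dy=+4->C; (4,5):dx=+1,dy=-2->D
Step 2: C = 5, D = 5, total pairs = 10.
Step 3: tau = (C - D)/(n(n-1)/2) = (5 - 5)/10 = 0.000000.
Step 4: Exact two-sided p-value (enumerate n! = 120 permutations of y under H0): p = 1.000000.
Step 5: alpha = 0.1. fail to reject H0.

tau_b = 0.0000 (C=5, D=5), p = 1.000000, fail to reject H0.


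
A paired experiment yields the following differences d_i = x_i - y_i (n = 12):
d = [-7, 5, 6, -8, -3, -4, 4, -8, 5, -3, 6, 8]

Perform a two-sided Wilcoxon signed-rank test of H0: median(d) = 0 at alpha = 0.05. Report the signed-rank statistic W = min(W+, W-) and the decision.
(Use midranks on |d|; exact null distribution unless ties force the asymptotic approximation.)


Step 1: Drop any zero differences (none here) and take |d_i|.
|d| = [7, 5, 6, 8, 3, 4, 4, 8, 5, 3, 6, 8]
Step 2: Midrank |d_i| (ties get averaged ranks).
ranks: |7|->9, |5|->5.5, |6|->7.5, |8|->11, |3|->1.5, |4|->3.5, |4|->3.5, |8|->11, |5|->5.5, |3|->1.5, |6|->7.5, |8|->11
Step 3: Attach original signs; sum ranks with positive sign and with negative sign.
W+ = 5.5 + 7.5 + 3.5 + 5.5 + 7.5 + 11 = 40.5
W- = 9 + 11 + 1.5 + 3.5 + 11 + 1.5 = 37.5
(Check: W+ + W- = 78 should equal n(n+1)/2 = 78.)
Step 4: Test statistic W = min(W+, W-) = 37.5.
Step 5: Ties in |d|, so use the tie-corrected normal approximation.
        E[W] = n(n+1)/4 = 12*13/4 = 39.
        Tie groups: |d|=3 (t=2), |d|=4 (t=2), |d|=5 (t=2), |d|=6 (t=2), |d|=8 (t=3); sum(t^3 - t) = 48.
        Var[W] = n(n+1)(2n+1)/24 - sum(t^3-t)/48 = 3900/24 - 48/48 = 161.5.
        z = (W - E[W]) / sqrt(Var[W]) = (37.5 - 39) / 12.7083 = -0.1180.
        Two-sided p = 2*Phi(z) = 0.906041.
Step 6: alpha = 0.05. fail to reject H0.

W+ = 40.5, W- = 37.5, W = min = 37.5, p = 0.906041, fail to reject H0.


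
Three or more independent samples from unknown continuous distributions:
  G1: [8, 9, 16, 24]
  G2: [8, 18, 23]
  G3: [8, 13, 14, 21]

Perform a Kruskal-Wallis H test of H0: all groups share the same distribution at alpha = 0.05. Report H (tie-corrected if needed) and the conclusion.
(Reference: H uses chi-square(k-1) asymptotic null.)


Step 1: Combine all N = 11 observations and assign midranks.
sorted (value, group, rank): (8,G1,2), (8,G2,2), (8,G3,2), (9,G1,4), (13,G3,5), (14,G3,6), (16,G1,7), (18,G2,8), (21,G3,9), (23,G2,10), (24,G1,11)
Step 2: Sum ranks within each group.
R_1 = 24 (n_1 = 4)
R_2 = 20 (n_2 = 3)
R_3 = 22 (n_3 = 4)
Step 3: H = 12/(N(N+1)) * sum(R_i^2/n_i) - 3(N+1)
     = 12/(11*12) * (24^2/4 + 20^2/3 + 22^2/4) - 3*12
     = 0.090909 * 398.333 - 36
     = 0.212121.
Step 4: Ties present; correction factor C = 1 - 24/(11^3 - 11) = 0.981818. Corrected H = 0.212121 / 0.981818 = 0.216049.
Step 5: Under H0, H ~ chi^2(2); p-value = 0.897605.
Step 6: alpha = 0.05. fail to reject H0.

H = 0.2160, df = 2, p = 0.897605, fail to reject H0.


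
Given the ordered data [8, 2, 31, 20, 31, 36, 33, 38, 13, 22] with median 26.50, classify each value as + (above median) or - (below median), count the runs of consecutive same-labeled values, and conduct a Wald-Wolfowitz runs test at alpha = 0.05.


Step 1: Compute median = 26.50; label A = above, B = below.
Labels in order: BBABAAAABB  (n_A = 5, n_B = 5)
Step 2: Count runs R = 5.
Step 3: Under H0 (random ordering), E[R] = 2*n_A*n_B/(n_A+n_B) + 1 = 2*5*5/10 + 1 = 6.0000.
        Var[R] = 2*n_A*n_B*(2*n_A*n_B - n_A - n_B) / ((n_A+n_B)^2 * (n_A+n_B-1)) = 2000/900 = 2.2222.
        SD[R] = 1.4907.
Step 4: Continuity-corrected z = (R + 0.5 - E[R]) / SD[R] = (5 + 0.5 - 6.0000) / 1.4907 = -0.3354.
Step 5: Two-sided p-value via normal approximation = 2*(1 - Phi(|z|)) = 0.737316.
Step 6: alpha = 0.05. fail to reject H0.

R = 5, z = -0.3354, p = 0.737316, fail to reject H0.


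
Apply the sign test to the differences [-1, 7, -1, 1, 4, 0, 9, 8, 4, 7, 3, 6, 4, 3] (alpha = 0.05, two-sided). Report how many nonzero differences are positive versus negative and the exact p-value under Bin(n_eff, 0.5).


Step 1: Discard zero differences. Original n = 14; n_eff = number of nonzero differences = 13.
Nonzero differences (with sign): -1, +7, -1, +1, +4, +9, +8, +4, +7, +3, +6, +4, +3
Step 2: Count signs: positive = 11, negative = 2.
Step 3: Under H0: P(positive) = 0.5, so the number of positives S ~ Bin(13, 0.5).
Step 4: Two-sided exact p-value = sum of Bin(13,0.5) probabilities at or below the observed probability = 0.022461.
Step 5: alpha = 0.05. reject H0.

n_eff = 13, pos = 11, neg = 2, p = 0.022461, reject H0.


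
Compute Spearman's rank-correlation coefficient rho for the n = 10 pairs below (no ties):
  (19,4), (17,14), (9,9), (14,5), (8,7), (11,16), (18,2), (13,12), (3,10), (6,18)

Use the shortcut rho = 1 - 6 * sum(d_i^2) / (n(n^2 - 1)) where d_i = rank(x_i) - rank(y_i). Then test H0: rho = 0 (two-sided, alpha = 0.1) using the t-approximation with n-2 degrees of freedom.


Step 1: Rank x and y separately (midranks; no ties here).
rank(x): 19->10, 17->8, 9->4, 14->7, 8->3, 11->5, 18->9, 13->6, 3->1, 6->2
rank(y): 4->2, 14->8, 9->5, 5->3, 7->4, 16->9, 2->1, 12->7, 10->6, 18->10
Step 2: d_i = R_x(i) - R_y(i); compute d_i^2.
  (10-2)^2=64, (8-8)^2=0, (4-5)^2=1, (7-3)^2=16, (3-4)^2=1, (5-9)^2=16, (9-1)^2=64, (6-7)^2=1, (1-6)^2=25, (2-10)^2=64
sum(d^2) = 252.
Step 3: rho = 1 - 6*252 / (10*(10^2 - 1)) = 1 - 1512/990 = -0.527273.
Step 4: Under H0, t = rho * sqrt((n-2)/(1-rho^2)) = -1.7552 ~ t(8).
Step 5: Two-sided p-value from the t-distribution with 8 df = 0.117308.
Step 6: alpha = 0.1. fail to reject H0.

rho = -0.5273, p = 0.117308, fail to reject H0 at alpha = 0.1.
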